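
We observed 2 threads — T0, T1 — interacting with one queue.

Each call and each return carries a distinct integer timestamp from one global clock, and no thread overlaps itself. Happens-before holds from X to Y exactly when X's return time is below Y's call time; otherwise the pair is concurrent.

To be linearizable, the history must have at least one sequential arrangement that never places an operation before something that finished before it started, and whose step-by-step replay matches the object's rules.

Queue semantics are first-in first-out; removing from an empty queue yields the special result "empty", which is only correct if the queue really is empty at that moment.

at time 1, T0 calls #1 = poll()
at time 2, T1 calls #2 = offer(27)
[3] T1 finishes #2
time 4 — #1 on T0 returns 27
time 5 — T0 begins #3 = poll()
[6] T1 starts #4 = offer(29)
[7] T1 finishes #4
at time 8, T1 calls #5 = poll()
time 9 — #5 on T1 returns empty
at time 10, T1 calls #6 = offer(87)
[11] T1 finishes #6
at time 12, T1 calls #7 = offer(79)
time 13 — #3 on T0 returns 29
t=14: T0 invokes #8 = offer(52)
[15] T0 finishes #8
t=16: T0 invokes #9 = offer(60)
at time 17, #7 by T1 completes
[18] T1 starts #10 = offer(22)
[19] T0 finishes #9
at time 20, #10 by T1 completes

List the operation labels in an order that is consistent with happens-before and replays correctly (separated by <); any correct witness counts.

step 1: #2 offer(27) — queue <27>
step 2: #1 poll() → 27 — queue <>
step 3: #4 offer(29) — queue <29>
step 4: #3 poll() → 29 — queue <>
step 5: #5 poll() → empty — queue <>
step 6: #6 offer(87) — queue <87>
step 7: #7 offer(79) — queue <87,79>
step 8: #8 offer(52) — queue <87,79,52>
step 9: #9 offer(60) — queue <87,79,52,60>
step 10: #10 offer(22) — queue <87,79,52,60,22>

#2 < #1 < #4 < #3 < #5 < #6 < #7 < #8 < #9 < #10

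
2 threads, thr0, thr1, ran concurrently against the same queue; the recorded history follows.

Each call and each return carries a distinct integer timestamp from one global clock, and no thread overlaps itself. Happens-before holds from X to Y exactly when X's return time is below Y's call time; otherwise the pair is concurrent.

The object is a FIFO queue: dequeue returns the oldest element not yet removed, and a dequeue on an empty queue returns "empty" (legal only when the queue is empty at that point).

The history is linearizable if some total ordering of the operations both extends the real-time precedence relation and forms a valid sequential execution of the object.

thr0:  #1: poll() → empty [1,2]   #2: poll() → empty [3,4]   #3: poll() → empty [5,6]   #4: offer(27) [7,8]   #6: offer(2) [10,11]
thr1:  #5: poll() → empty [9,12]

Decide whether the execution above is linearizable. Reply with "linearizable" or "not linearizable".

not linearizable

through event 11 a valid linearization exists; event 12 (#5 responding at time 12) ends that
all 2 real-time-respecting orders fail — 6 completed queue operations, no legal replay
one such order, #1, #2, #3, #4, #5, #6, breaks at step 5 where #5 poll() → empty is illegal
one such order, #1, #2, #3, #4, #6, #5, breaks at step 6 where #5 poll() → empty is illegal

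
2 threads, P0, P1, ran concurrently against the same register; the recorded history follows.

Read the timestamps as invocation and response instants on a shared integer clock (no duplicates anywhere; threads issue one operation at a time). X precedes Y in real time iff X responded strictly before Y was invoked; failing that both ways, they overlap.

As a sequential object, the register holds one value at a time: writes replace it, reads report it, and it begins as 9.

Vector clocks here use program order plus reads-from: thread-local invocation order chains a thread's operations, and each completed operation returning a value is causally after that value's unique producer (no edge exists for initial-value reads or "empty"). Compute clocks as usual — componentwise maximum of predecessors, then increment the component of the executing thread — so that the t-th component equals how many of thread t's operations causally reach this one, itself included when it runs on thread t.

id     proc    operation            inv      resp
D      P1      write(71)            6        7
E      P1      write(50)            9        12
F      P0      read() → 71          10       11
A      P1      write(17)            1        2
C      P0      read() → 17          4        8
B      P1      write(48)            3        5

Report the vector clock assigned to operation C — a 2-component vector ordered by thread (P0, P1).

A (invocation 1): nothing precedes it; P1's component alone gives (0, 1)
invoked at 3, B merges VC(A)=(0, 1) and bumps P1's slot → (0, 2)
invoked at 4, C merges VC(A)=(0, 1) and bumps P0's slot → (1, 1)
invoked at 6, D merges VC(B)=(0, 2) and bumps P1's slot → (0, 3)
invoked at 9, E merges VC(D)=(0, 3) and bumps P1's slot → (0, 4)
invoked at 10, F merges VC(C)=(1, 1), VC(D)=(0, 3) and bumps P0's slot → (2, 3)
target: VC(C) = (1, 1)

(1, 1)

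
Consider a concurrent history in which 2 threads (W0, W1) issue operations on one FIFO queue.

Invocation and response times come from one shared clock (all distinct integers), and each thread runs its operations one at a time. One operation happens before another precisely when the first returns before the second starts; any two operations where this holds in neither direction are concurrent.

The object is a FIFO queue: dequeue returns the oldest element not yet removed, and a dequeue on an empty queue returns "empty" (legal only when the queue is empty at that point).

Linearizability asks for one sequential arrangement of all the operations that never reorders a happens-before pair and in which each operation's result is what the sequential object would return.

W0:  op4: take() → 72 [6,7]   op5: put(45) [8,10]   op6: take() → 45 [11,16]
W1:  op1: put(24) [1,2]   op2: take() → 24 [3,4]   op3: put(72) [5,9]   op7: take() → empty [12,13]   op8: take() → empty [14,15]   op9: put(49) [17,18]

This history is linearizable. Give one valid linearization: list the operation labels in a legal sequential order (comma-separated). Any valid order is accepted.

op1, op2, op3, op4, op5, op6, op7, op8, op9

1. op1 put(24), leaving queue <24>
2. op2 take() → 24, leaving queue <>
3. op3 put(72), leaving queue <72>
4. op4 take() → 72, leaving queue <>
5. op5 put(45), leaving queue <45>
6. op6 take() → 45, leaving queue <>
7. op7 take() → empty, leaving queue <>
8. op8 take() → empty, leaving queue <>
9. op9 put(49), leaving queue <49>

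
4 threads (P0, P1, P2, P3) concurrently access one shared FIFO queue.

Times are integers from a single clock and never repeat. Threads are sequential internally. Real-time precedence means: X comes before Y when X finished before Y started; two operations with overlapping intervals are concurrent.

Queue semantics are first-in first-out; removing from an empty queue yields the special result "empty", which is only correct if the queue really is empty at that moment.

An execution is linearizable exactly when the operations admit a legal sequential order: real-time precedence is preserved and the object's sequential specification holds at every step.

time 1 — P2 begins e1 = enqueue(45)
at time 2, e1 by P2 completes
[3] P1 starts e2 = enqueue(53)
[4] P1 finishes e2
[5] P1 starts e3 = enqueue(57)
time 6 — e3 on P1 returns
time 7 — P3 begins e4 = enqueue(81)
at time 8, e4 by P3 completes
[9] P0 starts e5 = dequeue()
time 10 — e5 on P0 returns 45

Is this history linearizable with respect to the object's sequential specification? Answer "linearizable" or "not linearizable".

witness order: e1, e2, e3, e4, e5
step 1: e1 enqueue(45) — queue <45>
step 2: e2 enqueue(53) — queue <45,53>
step 3: e3 enqueue(57) — queue <45,53,57>
step 4: e4 enqueue(81) — queue <45,53,57,81>
step 5: e5 dequeue() → 45 — queue <53,57,81>

linearizable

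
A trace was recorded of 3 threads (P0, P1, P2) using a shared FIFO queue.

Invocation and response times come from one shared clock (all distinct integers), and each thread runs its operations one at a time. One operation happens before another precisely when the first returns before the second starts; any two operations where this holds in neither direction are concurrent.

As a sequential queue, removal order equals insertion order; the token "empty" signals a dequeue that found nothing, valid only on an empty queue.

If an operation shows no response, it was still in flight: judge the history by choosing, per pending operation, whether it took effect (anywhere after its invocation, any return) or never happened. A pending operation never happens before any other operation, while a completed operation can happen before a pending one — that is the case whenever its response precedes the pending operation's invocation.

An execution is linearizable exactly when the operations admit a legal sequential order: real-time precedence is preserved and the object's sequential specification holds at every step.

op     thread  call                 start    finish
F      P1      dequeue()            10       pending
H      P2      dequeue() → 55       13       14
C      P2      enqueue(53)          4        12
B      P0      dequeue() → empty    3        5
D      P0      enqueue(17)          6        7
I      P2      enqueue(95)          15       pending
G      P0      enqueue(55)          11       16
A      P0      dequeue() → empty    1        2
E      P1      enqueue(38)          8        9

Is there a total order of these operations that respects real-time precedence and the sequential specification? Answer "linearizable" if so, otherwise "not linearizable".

not linearizable

cut after 13 events: linearizable; cut after 14 events (H responds, time 14): not linearizable
every one of the 4 real-time-consistent orders over 6 completed FIFO queue ops fails the sequential spec
include/drop combinations of the 2 pending operations (F, G) were all tried; none helps
e.g. A, B, C, D, E, H (pending dropped): illegal at step 6, since H dequeue() → 55 cannot apply there
e.g. A, B, D, C, E, H (pending dropped): illegal at step 6, since H dequeue() → 55 cannot apply there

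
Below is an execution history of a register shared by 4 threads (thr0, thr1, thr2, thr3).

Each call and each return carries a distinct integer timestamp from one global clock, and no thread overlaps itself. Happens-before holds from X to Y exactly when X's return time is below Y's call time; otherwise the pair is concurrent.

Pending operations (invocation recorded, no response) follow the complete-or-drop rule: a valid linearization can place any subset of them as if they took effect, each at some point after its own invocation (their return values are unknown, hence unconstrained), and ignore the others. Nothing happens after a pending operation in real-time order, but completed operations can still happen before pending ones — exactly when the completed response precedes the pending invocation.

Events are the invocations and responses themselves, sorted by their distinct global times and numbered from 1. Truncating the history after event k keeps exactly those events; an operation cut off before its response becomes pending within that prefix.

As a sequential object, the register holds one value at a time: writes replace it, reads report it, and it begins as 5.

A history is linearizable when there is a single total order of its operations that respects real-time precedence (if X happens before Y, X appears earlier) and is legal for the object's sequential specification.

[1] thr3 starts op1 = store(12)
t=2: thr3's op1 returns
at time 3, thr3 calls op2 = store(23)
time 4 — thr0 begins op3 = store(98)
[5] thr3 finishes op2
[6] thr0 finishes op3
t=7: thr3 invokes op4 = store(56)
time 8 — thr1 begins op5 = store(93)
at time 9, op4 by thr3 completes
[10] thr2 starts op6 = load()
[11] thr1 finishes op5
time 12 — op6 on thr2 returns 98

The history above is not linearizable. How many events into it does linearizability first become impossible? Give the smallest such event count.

events 1..11 are linearizable; a witness order is op1, op2, op3, op4, op5:
1. op1 store(12), leaving value 12
2. op2 store(23), leaving value 23
3. op3 store(98), leaving value 98
4. op4 store(56), leaving value 56
5. op5 store(93), leaving value 93
adding event 12 (op6 responds at 12) leaves no legal real-time order
take op1, op2, op3, op4, op5, op6: step 6 already fails, because op6 load() → 98 cannot occur there
take op1, op2, op3, op4, op6, op5: step 5 already fails, because op6 load() → 98 cannot occur there

12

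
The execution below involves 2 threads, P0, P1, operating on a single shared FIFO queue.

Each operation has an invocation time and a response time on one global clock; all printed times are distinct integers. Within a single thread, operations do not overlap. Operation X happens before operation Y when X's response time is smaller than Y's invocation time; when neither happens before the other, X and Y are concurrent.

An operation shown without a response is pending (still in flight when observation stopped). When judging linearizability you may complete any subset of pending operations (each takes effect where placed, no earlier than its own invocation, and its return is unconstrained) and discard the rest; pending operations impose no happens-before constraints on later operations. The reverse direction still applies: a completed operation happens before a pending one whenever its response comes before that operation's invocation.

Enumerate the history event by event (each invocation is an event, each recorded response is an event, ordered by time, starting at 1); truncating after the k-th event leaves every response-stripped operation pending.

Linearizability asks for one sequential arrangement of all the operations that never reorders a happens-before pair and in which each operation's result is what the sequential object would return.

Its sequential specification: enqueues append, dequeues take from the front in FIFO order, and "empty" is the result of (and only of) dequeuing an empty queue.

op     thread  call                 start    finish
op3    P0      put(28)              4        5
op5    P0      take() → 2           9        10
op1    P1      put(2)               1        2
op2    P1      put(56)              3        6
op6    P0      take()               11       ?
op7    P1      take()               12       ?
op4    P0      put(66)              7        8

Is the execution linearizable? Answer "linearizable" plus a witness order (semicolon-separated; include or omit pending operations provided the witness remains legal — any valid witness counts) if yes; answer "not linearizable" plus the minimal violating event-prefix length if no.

step 1: op1 put(2) — queue <2>
step 2: op2 put(56) — queue <2,56>
step 3: op3 put(28) — queue <2,56,28>
step 4: op4 put(66) — queue <2,56,28,66>
step 5: op5 take() → 2 — queue <56,28,66>

linearizable — witness: op1; op2; op3; op4; op5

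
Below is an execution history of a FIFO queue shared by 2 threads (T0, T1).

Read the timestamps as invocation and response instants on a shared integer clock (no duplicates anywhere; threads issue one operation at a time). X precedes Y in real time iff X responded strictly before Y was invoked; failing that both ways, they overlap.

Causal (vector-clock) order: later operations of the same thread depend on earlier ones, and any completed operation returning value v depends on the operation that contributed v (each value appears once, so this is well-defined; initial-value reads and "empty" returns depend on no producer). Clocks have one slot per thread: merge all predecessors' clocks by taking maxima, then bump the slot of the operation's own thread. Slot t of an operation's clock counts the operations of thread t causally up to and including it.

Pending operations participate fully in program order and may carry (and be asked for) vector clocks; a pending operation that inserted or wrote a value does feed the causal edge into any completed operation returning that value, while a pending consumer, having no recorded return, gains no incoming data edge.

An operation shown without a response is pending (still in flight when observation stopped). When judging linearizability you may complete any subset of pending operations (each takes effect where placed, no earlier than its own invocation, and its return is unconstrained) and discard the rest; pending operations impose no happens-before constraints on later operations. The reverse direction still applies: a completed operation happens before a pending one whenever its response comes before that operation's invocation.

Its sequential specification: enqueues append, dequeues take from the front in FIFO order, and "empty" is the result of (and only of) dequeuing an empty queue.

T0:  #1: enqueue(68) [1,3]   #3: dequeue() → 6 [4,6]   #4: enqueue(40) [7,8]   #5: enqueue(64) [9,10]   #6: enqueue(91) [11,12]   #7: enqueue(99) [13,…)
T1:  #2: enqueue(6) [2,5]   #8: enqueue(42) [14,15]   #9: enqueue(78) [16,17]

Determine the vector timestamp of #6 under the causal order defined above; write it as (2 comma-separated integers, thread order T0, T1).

(5, 1)

root op #2, invoked 2: fresh clock plus T1's own tick → (0, 1)
root op #1, invoked 1: fresh clock plus T0's own tick → (1, 0)
#8 (invocation 14): componentwise max over VC(#2)=(0, 1), +1 at T1, giving (0, 2)
#9 (invocation 16): componentwise max over VC(#8)=(0, 2), +1 at T1, giving (0, 3)
#3 (invocation 4): componentwise max over VC(#1)=(1, 0), VC(#2)=(0, 1), +1 at T0, giving (2, 1)
#4 (invocation 7): componentwise max over VC(#3)=(2, 1), +1 at T0, giving (3, 1)
#5 (invocation 9): componentwise max over VC(#4)=(3, 1), +1 at T0, giving (4, 1)
#6 (invocation 11): componentwise max over VC(#5)=(4, 1), +1 at T0, giving (5, 1)
#7 (invocation 13): componentwise max over VC(#6)=(5, 1), +1 at T0, giving (6, 1)
target: VC(#6) = (5, 1)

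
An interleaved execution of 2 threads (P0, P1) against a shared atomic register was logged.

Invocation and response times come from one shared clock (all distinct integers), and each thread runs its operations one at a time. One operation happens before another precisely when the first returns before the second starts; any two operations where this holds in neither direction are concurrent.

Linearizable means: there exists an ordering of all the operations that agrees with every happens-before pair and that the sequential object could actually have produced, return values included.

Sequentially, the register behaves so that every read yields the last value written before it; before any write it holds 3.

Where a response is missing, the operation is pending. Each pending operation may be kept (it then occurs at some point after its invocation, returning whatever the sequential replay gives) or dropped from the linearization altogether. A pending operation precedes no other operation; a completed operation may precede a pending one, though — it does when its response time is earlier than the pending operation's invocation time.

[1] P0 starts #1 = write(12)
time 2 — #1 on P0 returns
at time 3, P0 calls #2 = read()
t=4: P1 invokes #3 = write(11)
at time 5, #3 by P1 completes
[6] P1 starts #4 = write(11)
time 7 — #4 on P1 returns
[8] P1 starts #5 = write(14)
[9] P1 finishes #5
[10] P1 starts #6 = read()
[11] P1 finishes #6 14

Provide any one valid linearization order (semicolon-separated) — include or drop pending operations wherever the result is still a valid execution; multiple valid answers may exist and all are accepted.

#1; #2; #3; #4; #5; #6

1. #1 write(12), leaving value 12
2. #2 read() (pending, included), leaving value 12
3. #3 write(11), leaving value 11
4. #4 write(11), leaving value 11
5. #5 write(14), leaving value 14
6. #6 read() → 14, leaving value 14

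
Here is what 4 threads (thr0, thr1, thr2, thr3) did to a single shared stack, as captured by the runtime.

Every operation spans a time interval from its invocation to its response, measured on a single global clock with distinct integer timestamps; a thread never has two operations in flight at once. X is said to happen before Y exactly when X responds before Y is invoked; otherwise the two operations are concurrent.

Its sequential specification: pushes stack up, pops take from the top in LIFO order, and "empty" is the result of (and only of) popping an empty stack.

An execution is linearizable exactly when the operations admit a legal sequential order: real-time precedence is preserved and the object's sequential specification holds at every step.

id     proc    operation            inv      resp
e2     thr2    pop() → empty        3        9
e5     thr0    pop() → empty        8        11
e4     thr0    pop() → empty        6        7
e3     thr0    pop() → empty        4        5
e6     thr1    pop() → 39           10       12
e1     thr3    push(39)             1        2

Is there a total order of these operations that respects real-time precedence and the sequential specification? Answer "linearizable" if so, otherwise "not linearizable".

the violation lands at event 9, e2's response at time 9: events 1..8 linearize, events 1..9 do not
all 3 real-time-respecting orders fail — 4 completed stack operations, no legal replay
no completion choice of the 1 pending operation (e5) rescues it — every subset was tried
for example e1, e2, e3, e4 (pending dropped) fails at step 2: e2 pop() → empty is not legal there
for example e1, e3, e2, e4 (pending dropped) fails at step 2: e3 pop() → empty is not legal there

not linearizable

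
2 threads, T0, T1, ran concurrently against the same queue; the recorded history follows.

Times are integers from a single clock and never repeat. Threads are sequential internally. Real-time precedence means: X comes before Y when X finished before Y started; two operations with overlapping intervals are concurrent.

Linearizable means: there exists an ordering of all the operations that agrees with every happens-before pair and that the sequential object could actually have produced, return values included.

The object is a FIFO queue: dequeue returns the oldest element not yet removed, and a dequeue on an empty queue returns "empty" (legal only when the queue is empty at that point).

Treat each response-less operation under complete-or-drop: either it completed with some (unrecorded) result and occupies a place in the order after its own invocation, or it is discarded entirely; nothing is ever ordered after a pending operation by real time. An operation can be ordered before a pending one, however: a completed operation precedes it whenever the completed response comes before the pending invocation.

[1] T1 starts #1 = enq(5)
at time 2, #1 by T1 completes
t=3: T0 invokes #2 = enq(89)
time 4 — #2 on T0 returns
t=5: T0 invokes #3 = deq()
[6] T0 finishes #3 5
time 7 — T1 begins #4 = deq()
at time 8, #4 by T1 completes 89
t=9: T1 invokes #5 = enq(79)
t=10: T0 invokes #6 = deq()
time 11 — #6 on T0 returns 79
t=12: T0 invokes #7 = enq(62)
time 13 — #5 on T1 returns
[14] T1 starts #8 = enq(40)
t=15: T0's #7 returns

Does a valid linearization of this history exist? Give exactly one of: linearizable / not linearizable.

witness order: #1, #2, #3, #4, #5, #6, #7
after step 1 (#1 enq(5)): queue <5>
after step 2 (#2 enq(89)): queue <5,89>
after step 3 (#3 deq() → 5): queue <89>
after step 4 (#4 deq() → 89): queue <>
after step 5 (#5 enq(79)): queue <79>
after step 6 (#6 deq() → 79): queue <>
after step 7 (#7 enq(62)): queue <62>

linearizable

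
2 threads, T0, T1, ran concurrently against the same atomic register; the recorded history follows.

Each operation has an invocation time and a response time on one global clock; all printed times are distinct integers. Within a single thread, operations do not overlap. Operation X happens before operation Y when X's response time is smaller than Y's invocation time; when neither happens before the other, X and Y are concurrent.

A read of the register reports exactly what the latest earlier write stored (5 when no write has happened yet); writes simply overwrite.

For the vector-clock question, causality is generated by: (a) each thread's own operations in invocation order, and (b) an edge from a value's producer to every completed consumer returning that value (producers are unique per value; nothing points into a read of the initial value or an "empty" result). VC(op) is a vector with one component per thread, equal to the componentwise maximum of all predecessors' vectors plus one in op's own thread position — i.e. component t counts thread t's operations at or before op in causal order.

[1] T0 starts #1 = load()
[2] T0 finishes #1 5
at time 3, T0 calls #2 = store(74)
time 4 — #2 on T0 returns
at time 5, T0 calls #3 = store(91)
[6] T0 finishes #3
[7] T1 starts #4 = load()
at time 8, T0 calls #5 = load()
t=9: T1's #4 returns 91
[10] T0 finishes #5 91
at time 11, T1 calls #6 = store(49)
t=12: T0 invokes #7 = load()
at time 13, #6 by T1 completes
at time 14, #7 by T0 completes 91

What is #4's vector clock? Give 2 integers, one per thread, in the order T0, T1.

VC(#1, invoked at 1): no causal predecessors; +1 on T0 → (1, 0)
merge at #2 (invoked 3): VC(#1)=(1, 0), own-thread bump on T0 → (2, 0)
merge at #3 (invoked 5): VC(#2)=(2, 0), own-thread bump on T0 → (3, 0)
merge at #4 (invoked 7): VC(#3)=(3, 0), own-thread bump on T1 → (3, 1)
merge at #5 (invoked 8): VC(#3)=(3, 0), own-thread bump on T0 → (4, 0)
merge at #6 (invoked 11): VC(#4)=(3, 1), own-thread bump on T1 → (3, 2)
merge at #7 (invoked 12): VC(#3)=(3, 0), VC(#5)=(4, 0), own-thread bump on T0 → (5, 0)
target: VC(#4) = (3, 1)

(3, 1)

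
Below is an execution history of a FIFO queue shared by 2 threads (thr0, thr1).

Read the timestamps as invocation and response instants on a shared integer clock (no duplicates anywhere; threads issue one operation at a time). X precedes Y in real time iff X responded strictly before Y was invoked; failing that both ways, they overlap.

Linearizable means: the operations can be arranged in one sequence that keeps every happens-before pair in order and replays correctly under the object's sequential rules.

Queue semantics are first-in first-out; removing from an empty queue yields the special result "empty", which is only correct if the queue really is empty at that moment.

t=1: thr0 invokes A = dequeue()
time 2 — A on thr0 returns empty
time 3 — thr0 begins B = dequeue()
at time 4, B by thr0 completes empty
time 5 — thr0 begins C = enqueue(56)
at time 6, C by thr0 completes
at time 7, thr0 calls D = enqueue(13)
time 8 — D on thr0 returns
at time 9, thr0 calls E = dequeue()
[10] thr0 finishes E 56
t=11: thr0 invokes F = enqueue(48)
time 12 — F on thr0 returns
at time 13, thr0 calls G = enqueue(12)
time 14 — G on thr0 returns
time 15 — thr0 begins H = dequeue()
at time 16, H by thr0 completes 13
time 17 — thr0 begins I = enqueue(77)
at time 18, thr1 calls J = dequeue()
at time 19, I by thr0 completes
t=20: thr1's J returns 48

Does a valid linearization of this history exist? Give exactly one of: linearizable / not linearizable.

a witness: A, B, C, D, E, F, G, H, I, J
after step 1 (A dequeue() → empty): queue <>
after step 2 (B dequeue() → empty): queue <>
after step 3 (C enqueue(56)): queue <56>
after step 4 (D enqueue(13)): queue <56,13>
after step 5 (E dequeue() → 56): queue <13>
after step 6 (F enqueue(48)): queue <13,48>
after step 7 (G enqueue(12)): queue <13,48,12>
after step 8 (H dequeue() → 13): queue <48,12>
after step 9 (I enqueue(77)): queue <48,12,77>
after step 10 (J dequeue() → 48): queue <12,77>

linearizable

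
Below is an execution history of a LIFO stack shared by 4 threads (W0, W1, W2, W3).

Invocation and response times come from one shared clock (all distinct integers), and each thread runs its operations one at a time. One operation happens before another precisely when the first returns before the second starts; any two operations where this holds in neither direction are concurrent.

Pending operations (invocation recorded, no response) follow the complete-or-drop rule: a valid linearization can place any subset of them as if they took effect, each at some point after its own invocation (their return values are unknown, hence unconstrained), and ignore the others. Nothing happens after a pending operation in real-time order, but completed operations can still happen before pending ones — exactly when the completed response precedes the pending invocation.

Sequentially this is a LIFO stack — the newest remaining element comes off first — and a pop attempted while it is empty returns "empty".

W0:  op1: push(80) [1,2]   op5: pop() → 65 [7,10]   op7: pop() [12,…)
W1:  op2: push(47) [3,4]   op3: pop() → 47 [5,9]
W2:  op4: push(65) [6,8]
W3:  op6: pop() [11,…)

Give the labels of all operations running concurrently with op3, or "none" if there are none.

op3 runs from 5 to 9; window-overlapping ops are concurrent
op1 [1,2]: before
op2 [3,4]: before
op4 [6,8]: concurrent
op5 [7,10]: concurrent
op6 [11,…): after
op7 [12,…): after

op4, op5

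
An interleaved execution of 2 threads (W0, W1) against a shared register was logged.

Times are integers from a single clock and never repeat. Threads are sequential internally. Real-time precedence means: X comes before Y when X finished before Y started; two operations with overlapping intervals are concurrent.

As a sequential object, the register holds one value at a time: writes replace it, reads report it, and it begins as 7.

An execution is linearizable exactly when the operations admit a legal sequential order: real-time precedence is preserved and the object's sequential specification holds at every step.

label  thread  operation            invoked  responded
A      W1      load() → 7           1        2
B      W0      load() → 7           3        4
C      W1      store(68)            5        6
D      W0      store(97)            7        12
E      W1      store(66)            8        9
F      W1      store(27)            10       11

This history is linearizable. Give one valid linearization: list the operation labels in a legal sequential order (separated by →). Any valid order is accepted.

A → B → C → D → E → F

step 1: A load() → 7 — value 7
step 2: B load() → 7 — value 7
step 3: C store(68) — value 68
step 4: D store(97) — value 97
step 5: E store(66) — value 66
step 6: F store(27) — value 27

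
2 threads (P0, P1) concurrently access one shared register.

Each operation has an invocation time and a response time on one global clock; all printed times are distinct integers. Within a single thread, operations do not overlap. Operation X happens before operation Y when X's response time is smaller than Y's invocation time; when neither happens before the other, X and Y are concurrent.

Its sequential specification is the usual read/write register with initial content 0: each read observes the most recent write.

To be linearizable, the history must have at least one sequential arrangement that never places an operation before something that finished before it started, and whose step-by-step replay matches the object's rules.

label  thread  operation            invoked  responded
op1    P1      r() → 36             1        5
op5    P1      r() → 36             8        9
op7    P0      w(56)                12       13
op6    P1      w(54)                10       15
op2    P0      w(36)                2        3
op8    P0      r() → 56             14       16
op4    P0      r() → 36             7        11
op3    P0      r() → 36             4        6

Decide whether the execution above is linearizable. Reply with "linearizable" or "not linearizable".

witness order: op2, op1, op3, op4, op5, op6, op7, op8
1. op2 w(36), leaving value 36
2. op1 r() → 36, leaving value 36
3. op3 r() → 36, leaving value 36
4. op4 r() → 36, leaving value 36
5. op5 r() → 36, leaving value 36
6. op6 w(54), leaving value 54
7. op7 w(56), leaving value 56
8. op8 r() → 56, leaving value 56

linearizable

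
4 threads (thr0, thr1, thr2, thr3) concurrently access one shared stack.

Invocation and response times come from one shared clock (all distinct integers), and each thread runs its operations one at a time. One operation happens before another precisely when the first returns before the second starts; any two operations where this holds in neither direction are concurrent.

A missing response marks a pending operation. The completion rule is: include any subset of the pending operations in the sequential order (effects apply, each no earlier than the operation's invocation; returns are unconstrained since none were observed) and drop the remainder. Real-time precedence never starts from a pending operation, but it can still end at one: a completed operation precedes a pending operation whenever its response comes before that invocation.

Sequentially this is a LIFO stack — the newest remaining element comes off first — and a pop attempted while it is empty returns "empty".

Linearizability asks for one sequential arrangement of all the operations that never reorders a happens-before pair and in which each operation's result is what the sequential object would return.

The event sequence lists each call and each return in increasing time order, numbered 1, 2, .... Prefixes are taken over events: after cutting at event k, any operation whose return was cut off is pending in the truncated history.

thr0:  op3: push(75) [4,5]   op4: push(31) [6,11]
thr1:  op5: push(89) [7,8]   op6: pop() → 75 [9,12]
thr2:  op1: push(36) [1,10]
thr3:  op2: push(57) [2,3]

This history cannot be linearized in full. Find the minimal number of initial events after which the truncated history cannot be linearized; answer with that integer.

12

events 1..11 are linearizable; a witness order is op1, op2, op3, op4, op5:
after step 1 (op1 push(36)): stack <36>
after step 2 (op2 push(57)): stack <36,57>
after step 3 (op3 push(75)): stack <36,57,75>
after step 4 (op4 push(31)): stack <36,57,75,31>
after step 5 (op5 push(89)): stack <36,57,75,31,89>
event 12 — op6's response, time 12 — after it, nothing linearizes
take op1, op2, op3, op4, op5, op6: step 6 already fails, because op6 pop() → 75 cannot occur there
take op1, op2, op3, op5, op4, op6: step 6 already fails, because op6 pop() → 75 cannot occur there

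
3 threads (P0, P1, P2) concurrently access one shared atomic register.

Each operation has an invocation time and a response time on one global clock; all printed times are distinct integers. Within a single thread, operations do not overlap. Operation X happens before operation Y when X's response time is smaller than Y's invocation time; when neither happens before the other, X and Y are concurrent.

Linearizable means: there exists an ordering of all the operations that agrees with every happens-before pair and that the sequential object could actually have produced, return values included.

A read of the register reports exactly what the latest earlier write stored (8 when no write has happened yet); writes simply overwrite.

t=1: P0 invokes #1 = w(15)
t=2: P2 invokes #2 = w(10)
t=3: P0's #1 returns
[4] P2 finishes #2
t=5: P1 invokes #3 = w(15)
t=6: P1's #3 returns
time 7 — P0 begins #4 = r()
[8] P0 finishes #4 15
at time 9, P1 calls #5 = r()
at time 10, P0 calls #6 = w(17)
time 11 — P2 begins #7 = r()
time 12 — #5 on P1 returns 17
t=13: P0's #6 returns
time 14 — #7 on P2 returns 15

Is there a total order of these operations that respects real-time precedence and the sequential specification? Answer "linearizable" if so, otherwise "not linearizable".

witness order: #1, #2, #3, #4, #7, #6, #5
after step 1 (#1 w(15)): value 15
after step 2 (#2 w(10)): value 10
after step 3 (#3 w(15)): value 15
after step 4 (#4 r() → 15): value 15
after step 5 (#7 r() → 15): value 15
after step 6 (#6 w(17)): value 17
after step 7 (#5 r() → 17): value 17

linearizable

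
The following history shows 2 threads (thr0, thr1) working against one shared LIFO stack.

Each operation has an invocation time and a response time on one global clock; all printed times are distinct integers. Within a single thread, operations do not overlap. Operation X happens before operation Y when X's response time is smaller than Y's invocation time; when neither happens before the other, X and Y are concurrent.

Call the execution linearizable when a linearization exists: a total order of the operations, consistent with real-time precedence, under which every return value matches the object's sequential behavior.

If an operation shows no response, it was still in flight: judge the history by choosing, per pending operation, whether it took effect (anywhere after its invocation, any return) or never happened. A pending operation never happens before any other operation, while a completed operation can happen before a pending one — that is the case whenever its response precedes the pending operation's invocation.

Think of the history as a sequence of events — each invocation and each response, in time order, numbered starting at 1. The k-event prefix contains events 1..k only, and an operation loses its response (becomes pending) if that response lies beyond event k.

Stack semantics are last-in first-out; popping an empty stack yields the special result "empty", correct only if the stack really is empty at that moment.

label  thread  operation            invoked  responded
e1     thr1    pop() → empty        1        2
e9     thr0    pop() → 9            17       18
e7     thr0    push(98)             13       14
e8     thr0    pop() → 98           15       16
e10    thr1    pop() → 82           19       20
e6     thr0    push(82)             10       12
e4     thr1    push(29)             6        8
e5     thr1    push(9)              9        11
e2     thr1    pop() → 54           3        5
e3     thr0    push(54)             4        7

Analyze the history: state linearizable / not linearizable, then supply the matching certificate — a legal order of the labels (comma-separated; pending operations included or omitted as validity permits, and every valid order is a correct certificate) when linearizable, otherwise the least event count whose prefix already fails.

linearizable — witness: e1, e3, e2, e4, e6, e5, e7, e8, e9, e10

after step 1 (e1 pop() → empty): stack <>
after step 2 (e3 push(54)): stack <54>
after step 3 (e2 pop() → 54): stack <>
after step 4 (e4 push(29)): stack <29>
after step 5 (e6 push(82)): stack <29,82>
after step 6 (e5 push(9)): stack <29,82,9>
after step 7 (e7 push(98)): stack <29,82,9,98>
after step 8 (e8 pop() → 98): stack <29,82,9>
after step 9 (e9 pop() → 9): stack <29,82>
after step 10 (e10 pop() → 82): stack <29>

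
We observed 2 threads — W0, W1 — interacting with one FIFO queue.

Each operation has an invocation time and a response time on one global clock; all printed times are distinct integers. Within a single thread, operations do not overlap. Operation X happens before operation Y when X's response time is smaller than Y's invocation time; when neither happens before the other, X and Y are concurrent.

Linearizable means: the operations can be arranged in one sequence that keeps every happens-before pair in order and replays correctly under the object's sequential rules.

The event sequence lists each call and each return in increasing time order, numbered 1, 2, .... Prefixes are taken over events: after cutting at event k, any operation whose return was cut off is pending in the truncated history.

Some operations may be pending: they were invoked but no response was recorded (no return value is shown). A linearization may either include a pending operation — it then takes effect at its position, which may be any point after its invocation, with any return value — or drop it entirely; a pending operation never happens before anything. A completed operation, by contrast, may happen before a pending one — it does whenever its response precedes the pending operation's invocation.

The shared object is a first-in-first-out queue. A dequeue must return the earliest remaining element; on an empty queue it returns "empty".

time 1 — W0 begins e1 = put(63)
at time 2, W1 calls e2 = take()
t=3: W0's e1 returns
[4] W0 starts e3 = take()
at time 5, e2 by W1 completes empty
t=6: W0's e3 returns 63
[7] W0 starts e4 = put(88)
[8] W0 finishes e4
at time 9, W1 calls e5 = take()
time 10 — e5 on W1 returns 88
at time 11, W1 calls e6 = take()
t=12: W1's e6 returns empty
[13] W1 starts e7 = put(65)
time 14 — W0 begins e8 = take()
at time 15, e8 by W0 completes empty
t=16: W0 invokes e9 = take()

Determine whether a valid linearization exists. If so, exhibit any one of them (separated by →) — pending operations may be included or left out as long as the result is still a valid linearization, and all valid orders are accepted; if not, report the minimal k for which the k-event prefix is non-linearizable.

1. e1 put(63), leaving queue <63>
2. e3 take() → 63, leaving queue <>
3. e2 take() → empty, leaving queue <>
4. e4 put(88), leaving queue <88>
5. e5 take() → 88, leaving queue <>
6. e6 take() → empty, leaving queue <>
7. e8 take() → empty, leaving queue <>

linearizable — witness: e1 → e3 → e2 → e4 → e5 → e6 → e8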